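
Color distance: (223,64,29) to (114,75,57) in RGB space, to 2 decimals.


d = √[(R₁-R₂)² + (G₁-G₂)² + (B₁-B₂)²]
d = √[(223-114)² + (64-75)² + (29-57)²]
d = √[11881 + 121 + 784]
d = √12786
d ≈ 113.08


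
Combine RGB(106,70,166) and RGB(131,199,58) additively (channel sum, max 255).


Additive: each channel = min(255, C₁+C₂)
R: 106+131 = 237 → 237
G: 70+199 = 269 → 255
B: 166+58 = 224 → 224
= RGB(237, 255, 224)


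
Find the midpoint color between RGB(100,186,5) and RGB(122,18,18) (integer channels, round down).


Midpoint: each channel = ⌊(C₁+C₂)/2⌋
R: ⌊(100+122)/2⌋ = 111
G: ⌊(186+18)/2⌋ = 102
B: ⌊(5+18)/2⌋ = 11
= RGB(111, 102, 11)


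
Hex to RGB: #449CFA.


44 → 68 (R)
9C → 156 (G)
FA → 250 (B)
= RGB(68, 156, 250)


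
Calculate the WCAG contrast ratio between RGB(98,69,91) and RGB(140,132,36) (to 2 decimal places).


Linearize each sRGB channel c=v/255: c/12.92 if c ≤ 0.04045 else ((c+0.055)/1.055)^2.4
L = 0.2126×R_lin + 0.7152×G_lin + 0.0722×B_lin
Color 1 (98,69,91):
  R=98: 98/255≈0.3843 > 0.04045 → ((0.3843+0.055)/1.055)^2.4 ≈ 0.12214
  G=69: 69/255≈0.2706 > 0.04045 → ((0.2706+0.055)/1.055)^2.4 ≈ 0.05951
  B=91: 91/255≈0.3569 > 0.04045 → ((0.3569+0.055)/1.055)^2.4 ≈ 0.10462
  L1 = 0.2126×0.12214 + 0.7152×0.05951 + 0.0722×0.10462 ≈ 0.07608
Color 2 (140,132,36):
  R=140: 140/255≈0.5490 > 0.04045 → ((0.5490+0.055)/1.055)^2.4 ≈ 0.26225
  G=132: 132/255≈0.5176 > 0.04045 → ((0.5176+0.055)/1.055)^2.4 ≈ 0.23074
  B=36: 36/255≈0.1412 > 0.04045 → ((0.1412+0.055)/1.055)^2.4 ≈ 0.01764
  L2 = 0.2126×0.26225 + 0.7152×0.23074 + 0.0722×0.01764 ≈ 0.22205
Lighter = 0.22205, Darker = 0.07608
Ratio = (L_lighter + 0.05) / (L_darker + 0.05)
Ratio = (0.22205 + 0.05) / (0.07608 + 0.05) = 0.27205 / 0.12608 ≈ 2.1577
Ratio ≈ 2.16:1


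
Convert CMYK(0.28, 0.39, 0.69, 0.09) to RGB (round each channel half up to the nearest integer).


R = 255 × (1-C) × (1-K) = 255 × 0.72 × 0.91 = 167.076 → 167
G = 255 × (1-M) × (1-K) = 255 × 0.61 × 0.91 = 141.5505 → 142
B = 255 × (1-Y) × (1-K) = 255 × 0.31 × 0.91 = 71.9355 → 72
= RGB(167, 142, 72)


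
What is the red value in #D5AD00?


Color: #D5AD00
R = D5 = 213
G = AD = 173
B = 00 = 0
Red = 213


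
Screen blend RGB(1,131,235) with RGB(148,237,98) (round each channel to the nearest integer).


Screen: C = 255 - (255-A)×(255-B)/255, rounded to nearest integer
R: 255 - (255-1)×(255-148)/255 = 255 - 27178/255 ≈ 255 - 106.580 = 148.420 → 148
G: 255 - (255-131)×(255-237)/255 = 255 - 2232/255 ≈ 255 - 8.753 = 246.247 → 246
B: 255 - (255-235)×(255-98)/255 = 255 - 3140/255 ≈ 255 - 12.314 = 242.686 → 243
= RGB(148, 246, 243)


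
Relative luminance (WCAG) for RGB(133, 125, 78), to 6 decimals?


Linearize each channel (sRGB transfer function): c = v/255; c_lin = c/12.92 if c ≤ 0.04045, else ((c+0.055)/1.055)^2.4
  R: 133/255 ≈ 0.521569 > 0.04045 → ((0.521569+0.055)/1.055)^2.4 ≈ 0.234551
  G: 125/255 ≈ 0.490196 > 0.04045 → ((0.490196+0.055)/1.055)^2.4 ≈ 0.205079
  B: 78/255 ≈ 0.305882 > 0.04045 → ((0.305882+0.055)/1.055)^2.4 ≈ 0.076185
R_lin = 0.234551, G_lin = 0.205079, B_lin = 0.076185
L = 0.2126×R + 0.7152×G + 0.0722×B
L = 0.2126×0.234551 + 0.7152×0.205079 + 0.0722×0.076185
L ≈ 0.202038


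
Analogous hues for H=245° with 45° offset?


Base hue: 245°
Left analog: (245 - 45) mod 360 = 200°
Right analog: (245 + 45) mod 360 = 290°
Analogous hues = 200° and 290°


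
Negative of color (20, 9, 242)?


Invert: (255-R, 255-G, 255-B)
R: 255-20 = 235
G: 255-9 = 246
B: 255-242 = 13
= RGB(235, 246, 13)


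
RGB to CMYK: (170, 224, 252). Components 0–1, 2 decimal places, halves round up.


R'=170/255≈0.6667, G'=224/255≈0.8784, B'=252/255≈0.9882
K = 1 - max(R',G',B') = 1 - 252/255 = 3/255 = 0.01176… → 0.01
(1-R'-K)/(1-K) simplifies to (max-R)/max with max = 252:
C = (252-170)/252 = 82/252 = 0.32539… → 0.33
M = (252-224)/252 = 28/252 = 0.11111… → 0.11
Y = (252-252)/252 = 0/252 = 0 → 0.00
= CMYK(0.33, 0.11, 0.00, 0.01)


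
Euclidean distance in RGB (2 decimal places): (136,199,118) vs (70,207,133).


d = √[(R₁-R₂)² + (G₁-G₂)² + (B₁-B₂)²]
d = √[(136-70)² + (199-207)² + (118-133)²]
d = √[4356 + 64 + 225]
d = √4645
d ≈ 68.15


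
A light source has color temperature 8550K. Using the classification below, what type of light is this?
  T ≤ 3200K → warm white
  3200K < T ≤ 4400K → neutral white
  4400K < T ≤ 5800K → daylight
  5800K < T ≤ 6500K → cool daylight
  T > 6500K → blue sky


Temperature: 8550K
8550K > 6500K → blue sky
Classification: blue sky


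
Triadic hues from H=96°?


Triadic: equally spaced at 120° intervals
H1 = 96°
H2 = (96 + 120) mod 360 = 216°
H3 = (96 + 240) mod 360 = 336°
Triadic = 96°, 216°, 336°


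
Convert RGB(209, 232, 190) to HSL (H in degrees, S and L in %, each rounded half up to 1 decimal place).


Normalize: R'=209/255≈0.8196, G'=232/255≈0.9098, B'=190/255≈0.7451
Max=232/255, Min=190/255, Δ=Max-Min=42/255
L = (Max+Min)/2 = (232+190)/510 = 422/510 = 0.82745… → L = 82.7%
L > 0.5 → S = Δ/(2-Max-Min) = 42/(510-232-190) = 42/88 = 0.47727… → S = 47.7%
(the 1/255 factors cancel in S and H, so raw channel differences can be used)
Max is G' → H = 60 × ((B-R)/Δ + 2) = 60 × ((190-209)/42 + 2)
  -19/42 + 2 = -0.4523… + 2 = 1.5476…
  H = 60 × 1.5476… = 92.857…° → H = 92.9°
= HSL(92.9°, 47.7%, 82.7%)


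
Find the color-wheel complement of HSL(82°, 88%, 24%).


Complement = opposite side of color wheel = hue + 180°
H' = (82 + 180) mod 360 = 262°
S and L unchanged.
= HSL(262°, 88%, 24%)


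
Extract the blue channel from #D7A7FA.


Color: #D7A7FA
R = D7 = 215
G = A7 = 167
B = FA = 250
Blue = 250


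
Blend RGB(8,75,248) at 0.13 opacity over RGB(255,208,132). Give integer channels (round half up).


C = α×F + (1-α)×B, with 1-α = 0.87
R: 0.13×8 + 0.87×255 = 1.04 + 221.85 = 222.89 → 223
G: 0.13×75 + 0.87×208 = 9.75 + 180.96 = 190.71 → 191
B: 0.13×248 + 0.87×132 = 32.24 + 114.84 = 147.08 → 147
= RGB(223, 191, 147)


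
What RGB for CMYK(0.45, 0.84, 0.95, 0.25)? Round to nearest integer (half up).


R = 255 × (1-C) × (1-K) = 255 × 0.55 × 0.75 = 105.1875 → 105
G = 255 × (1-M) × (1-K) = 255 × 0.16 × 0.75 = 30.6 → 31
B = 255 × (1-Y) × (1-K) = 255 × 0.05 × 0.75 = 9.5625 → 10
= RGB(105, 31, 10)


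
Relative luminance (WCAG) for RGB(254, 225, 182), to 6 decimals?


Linearize each channel (sRGB transfer function): c = v/255; c_lin = c/12.92 if c ≤ 0.04045, else ((c+0.055)/1.055)^2.4
  R: 254/255 ≈ 0.996078 > 0.04045 → ((0.996078+0.055)/1.055)^2.4 ≈ 0.991102
  G: 225/255 ≈ 0.882353 > 0.04045 → ((0.882353+0.055)/1.055)^2.4 ≈ 0.752942
  B: 182/255 ≈ 0.713725 > 0.04045 → ((0.713725+0.055)/1.055)^2.4 ≈ 0.467784
R_lin = 0.991102, G_lin = 0.752942, B_lin = 0.467784
L = 0.2126×R + 0.7152×G + 0.0722×B
L = 0.2126×0.991102 + 0.7152×0.752942 + 0.0722×0.467784
L ≈ 0.782987


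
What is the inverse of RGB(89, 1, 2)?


Invert: (255-R, 255-G, 255-B)
R: 255-89 = 166
G: 255-1 = 254
B: 255-2 = 253
= RGB(166, 254, 253)


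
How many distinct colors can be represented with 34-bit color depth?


Colors = 2^bits = 2^34
= 17,179,869,184 colors


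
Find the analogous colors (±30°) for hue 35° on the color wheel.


Base hue: 35°
Left analog: (35 - 30) mod 360 = 5°
Right analog: (35 + 30) mod 360 = 65°
Analogous hues = 5° and 65°


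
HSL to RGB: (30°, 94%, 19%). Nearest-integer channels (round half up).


H=30°, S=0.94, L=0.19
C = (1-|2L-1|)×S = (1-|-0.62|)×0.94 = 0.3572
H' = H/60 = 30/60 ≈ 0.5000; X = C×(1-|H' mod 2 - 1|) = 0.1786
m = L - C/2 = 0.19 - 0.1786 = 0.0114
Sector ⌊H'⌋ = 0 → (R',G',B') = (0.3572, 0.1786, 0.0)
RGB = ((R'+m)×255, (G'+m)×255, (B'+m)×255) = (93.993, 48.45, 2.907)
Round half up → RGB(94, 48, 3)


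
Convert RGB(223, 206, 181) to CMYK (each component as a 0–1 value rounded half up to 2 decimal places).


R'=223/255≈0.8745, G'=206/255≈0.8078, B'=181/255≈0.7098
K = 1 - max(R',G',B') = 1 - 223/255 = 32/255 = 0.12549… → 0.13
(1-R'-K)/(1-K) simplifies to (max-R)/max with max = 223:
C = (223-223)/223 = 0/223 = 0 → 0.00
M = (223-206)/223 = 17/223 = 0.07623… → 0.08
Y = (223-181)/223 = 42/223 = 0.18834… → 0.19
= CMYK(0.00, 0.08, 0.19, 0.13)


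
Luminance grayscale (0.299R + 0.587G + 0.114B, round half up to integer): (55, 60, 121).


Gray = 0.299×R + 0.587×G + 0.114×B
Gray = 0.299×55 + 0.587×60 + 0.114×121
Gray = 16.445 + 35.220 + 13.794
Gray = 65.459 → round half up → 65
Gray = 65


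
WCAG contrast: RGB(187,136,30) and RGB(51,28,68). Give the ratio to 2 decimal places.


Linearize each sRGB channel c=v/255: c/12.92 if c ≤ 0.04045 else ((c+0.055)/1.055)^2.4
L = 0.2126×R_lin + 0.7152×G_lin + 0.0722×B_lin
Color 1 (187,136,30):
  R=187: 187/255≈0.7333 > 0.04045 → ((0.7333+0.055)/1.055)^2.4 ≈ 0.49693
  G=136: 136/255≈0.5333 > 0.04045 → ((0.5333+0.055)/1.055)^2.4 ≈ 0.24620
  B=30: 30/255≈0.1176 > 0.04045 → ((0.1176+0.055)/1.055)^2.4 ≈ 0.01298
  L1 = 0.2126×0.49693 + 0.7152×0.24620 + 0.0722×0.01298 ≈ 0.28267
Color 2 (51,28,68):
  R=51: 51/255≈0.2000 > 0.04045 → ((0.2000+0.055)/1.055)^2.4 ≈ 0.03310
  G=28: 28/255≈0.1098 > 0.04045 → ((0.1098+0.055)/1.055)^2.4 ≈ 0.01161
  B=68: 68/255≈0.2667 > 0.04045 → ((0.2667+0.055)/1.055)^2.4 ≈ 0.05781
  L2 = 0.2126×0.03310 + 0.7152×0.01161 + 0.0722×0.05781 ≈ 0.01952
Lighter = 0.28267, Darker = 0.01952
Ratio = (L_lighter + 0.05) / (L_darker + 0.05)
Ratio = (0.28267 + 0.05) / (0.01952 + 0.05) = 0.33267 / 0.06952 ≈ 4.7854
Ratio ≈ 4.79:1


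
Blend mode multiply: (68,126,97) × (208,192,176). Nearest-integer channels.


Multiply: C = A×B/255, rounded to nearest integer
R: 68×208/255 = 14144/255 ≈ 55.467 → 55
G: 126×192/255 = 24192/255 ≈ 94.871 → 95
B: 97×176/255 = 17072/255 ≈ 66.949 → 67
= RGB(55, 95, 67)


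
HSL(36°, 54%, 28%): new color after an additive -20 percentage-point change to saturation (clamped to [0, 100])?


Original S = 54%
Adjustment = -20 percentage points
New S = 54 + (-20) = 34
Clamp to [0, 100] → 34
= HSL(36°, 34%, 28%)


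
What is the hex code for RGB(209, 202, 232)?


R = 209 → D1 (hex)
G = 202 → CA (hex)
B = 232 → E8 (hex)
Hex = #D1CAE8


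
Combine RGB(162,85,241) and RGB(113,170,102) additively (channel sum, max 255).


Additive: each channel = min(255, C₁+C₂)
R: 162+113 = 275 → 255
G: 85+170 = 255 → 255
B: 241+102 = 343 → 255
= RGB(255, 255, 255)


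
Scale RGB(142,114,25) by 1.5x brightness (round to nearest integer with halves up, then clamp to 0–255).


Multiply each channel by 1.5, round half up, clamp to [0, 255]
R: 142×1.5 = 213
G: 114×1.5 = 171
B: 25×1.5 = 37.5 → round → 38
= RGB(213, 171, 38)


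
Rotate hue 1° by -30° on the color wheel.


New hue = (H + rotation) mod 360
New hue = (1 -30) mod 360
= -29 mod 360
= 331°


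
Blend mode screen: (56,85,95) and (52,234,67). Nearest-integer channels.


Screen: C = 255 - (255-A)×(255-B)/255, rounded to nearest integer
R: 255 - (255-56)×(255-52)/255 = 255 - 40397/255 ≈ 255 - 158.420 = 96.580 → 97
G: 255 - (255-85)×(255-234)/255 = 255 - 3570/255 ≈ 255 - 14.000 = 241.000 → 241
B: 255 - (255-95)×(255-67)/255 = 255 - 30080/255 ≈ 255 - 117.961 = 137.039 → 137
= RGB(97, 241, 137)


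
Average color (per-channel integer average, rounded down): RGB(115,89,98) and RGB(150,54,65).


Midpoint: each channel = ⌊(C₁+C₂)/2⌋
R: ⌊(115+150)/2⌋ = 132
G: ⌊(89+54)/2⌋ = 71
B: ⌊(98+65)/2⌋ = 81
= RGB(132, 71, 81)


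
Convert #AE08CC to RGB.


AE → 174 (R)
08 → 8 (G)
CC → 204 (B)
= RGB(174, 8, 204)


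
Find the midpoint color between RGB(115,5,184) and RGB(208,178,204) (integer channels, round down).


Midpoint: each channel = ⌊(C₁+C₂)/2⌋
R: ⌊(115+208)/2⌋ = 161
G: ⌊(5+178)/2⌋ = 91
B: ⌊(184+204)/2⌋ = 194
= RGB(161, 91, 194)


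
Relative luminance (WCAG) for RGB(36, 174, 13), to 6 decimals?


Linearize each channel (sRGB transfer function): c = v/255; c_lin = c/12.92 if c ≤ 0.04045, else ((c+0.055)/1.055)^2.4
  R: 36/255 ≈ 0.141176 > 0.04045 → ((0.141176+0.055)/1.055)^2.4 ≈ 0.017642
  G: 174/255 ≈ 0.682353 > 0.04045 → ((0.682353+0.055)/1.055)^2.4 ≈ 0.423268
  B: 13/255 ≈ 0.050980 > 0.04045 → ((0.050980+0.055)/1.055)^2.4 ≈ 0.004025
R_lin = 0.017642, G_lin = 0.423268, B_lin = 0.004025
L = 0.2126×R + 0.7152×G + 0.0722×B
L = 0.2126×0.017642 + 0.7152×0.423268 + 0.0722×0.004025
L ≈ 0.306762


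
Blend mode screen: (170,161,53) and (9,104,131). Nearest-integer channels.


Screen: C = 255 - (255-A)×(255-B)/255, rounded to nearest integer
R: 255 - (255-170)×(255-9)/255 = 255 - 20910/255 ≈ 255 - 82.000 = 173.000 → 173
G: 255 - (255-161)×(255-104)/255 = 255 - 14194/255 ≈ 255 - 55.663 = 199.337 → 199
B: 255 - (255-53)×(255-131)/255 = 255 - 25048/255 ≈ 255 - 98.227 = 156.773 → 157
= RGB(173, 199, 157)


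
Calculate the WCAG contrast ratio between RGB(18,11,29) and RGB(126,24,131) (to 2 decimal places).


Linearize each sRGB channel c=v/255: c/12.92 if c ≤ 0.04045 else ((c+0.055)/1.055)^2.4
L = 0.2126×R_lin + 0.7152×G_lin + 0.0722×B_lin
Color 1 (18,11,29):
  R=18: 18/255≈0.0706 > 0.04045 → ((0.0706+0.055)/1.055)^2.4 ≈ 0.00605
  G=11: 11/255≈0.0431 > 0.04045 → ((0.0431+0.055)/1.055)^2.4 ≈ 0.00335
  B=29: 29/255≈0.1137 > 0.04045 → ((0.1137+0.055)/1.055)^2.4 ≈ 0.01229
  L1 = 0.2126×0.00605 + 0.7152×0.00335 + 0.0722×0.01229 ≈ 0.00457
Color 2 (126,24,131):
  R=126: 126/255≈0.4941 > 0.04045 → ((0.4941+0.055)/1.055)^2.4 ≈ 0.20864
  G=24: 24/255≈0.0941 > 0.04045 → ((0.0941+0.055)/1.055)^2.4 ≈ 0.00913
  B=131: 131/255≈0.5137 > 0.04045 → ((0.5137+0.055)/1.055)^2.4 ≈ 0.22697
  L2 = 0.2126×0.20864 + 0.7152×0.00913 + 0.0722×0.22697 ≈ 0.06728
Lighter = 0.06728, Darker = 0.00457
Ratio = (L_lighter + 0.05) / (L_darker + 0.05)
Ratio = (0.06728 + 0.05) / (0.00457 + 0.05) = 0.11728 / 0.05457 ≈ 2.1492
Ratio ≈ 2.15:1


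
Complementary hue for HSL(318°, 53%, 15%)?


Complement = opposite side of color wheel = hue + 180°
H' = (318 + 180) mod 360 = 138°
S and L unchanged.
= HSL(138°, 53%, 15%)


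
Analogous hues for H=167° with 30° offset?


Base hue: 167°
Left analog: (167 - 30) mod 360 = 137°
Right analog: (167 + 30) mod 360 = 197°
Analogous hues = 137° and 197°


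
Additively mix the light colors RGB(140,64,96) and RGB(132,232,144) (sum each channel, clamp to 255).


Additive: each channel = min(255, C₁+C₂)
R: 140+132 = 272 → 255
G: 64+232 = 296 → 255
B: 96+144 = 240 → 240
= RGB(255, 255, 240)


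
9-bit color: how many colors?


Colors = 2^bits = 2^9
= 512 colors


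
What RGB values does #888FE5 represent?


88 → 136 (R)
8F → 143 (G)
E5 → 229 (B)
= RGB(136, 143, 229)


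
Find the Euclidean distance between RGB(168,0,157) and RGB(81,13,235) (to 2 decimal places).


d = √[(R₁-R₂)² + (G₁-G₂)² + (B₁-B₂)²]
d = √[(168-81)² + (0-13)² + (157-235)²]
d = √[7569 + 169 + 6084]
d = √13822
d ≈ 117.57


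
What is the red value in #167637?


Color: #167637
R = 16 = 22
G = 76 = 118
B = 37 = 55
Red = 22


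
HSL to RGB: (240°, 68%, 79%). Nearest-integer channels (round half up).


H=240°, S=0.68, L=0.79
C = (1-|2L-1|)×S = (1-|0.58|)×0.68 = 0.2856
H' = H/60 = 240/60 ≈ 4.0000; X = C×(1-|H' mod 2 - 1|) = 0.0
m = L - C/2 = 0.79 - 0.1428 = 0.6472
Sector ⌊H'⌋ = 4 → (R',G',B') = (0.0, 0.0, 0.2856)
RGB = ((R'+m)×255, (G'+m)×255, (B'+m)×255) = (165.036, 165.036, 237.864)
Round half up → RGB(165, 165, 238)


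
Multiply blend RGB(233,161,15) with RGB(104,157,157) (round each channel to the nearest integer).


Multiply: C = A×B/255, rounded to nearest integer
R: 233×104/255 = 24232/255 ≈ 95.027 → 95
G: 161×157/255 = 25277/255 ≈ 99.125 → 99
B: 15×157/255 = 2355/255 ≈ 9.235 → 9
= RGB(95, 99, 9)


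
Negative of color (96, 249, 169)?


Invert: (255-R, 255-G, 255-B)
R: 255-96 = 159
G: 255-249 = 6
B: 255-169 = 86
= RGB(159, 6, 86)


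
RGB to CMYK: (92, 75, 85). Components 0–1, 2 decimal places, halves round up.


R'=92/255≈0.3608, G'=75/255≈0.2941, B'=85/255≈0.3333
K = 1 - max(R',G',B') = 1 - 92/255 = 163/255 = 0.63921… → 0.64
(1-R'-K)/(1-K) simplifies to (max-R)/max with max = 92:
C = (92-92)/92 = 0/92 = 0 → 0.00
M = (92-75)/92 = 17/92 = 0.18478… → 0.18
Y = (92-85)/92 = 7/92 = 0.07608… → 0.08
= CMYK(0.00, 0.18, 0.08, 0.64)


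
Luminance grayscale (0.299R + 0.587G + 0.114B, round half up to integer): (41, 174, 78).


Gray = 0.299×R + 0.587×G + 0.114×B
Gray = 0.299×41 + 0.587×174 + 0.114×78
Gray = 12.259 + 102.138 + 8.892
Gray = 123.289 → round half up → 123
Gray = 123


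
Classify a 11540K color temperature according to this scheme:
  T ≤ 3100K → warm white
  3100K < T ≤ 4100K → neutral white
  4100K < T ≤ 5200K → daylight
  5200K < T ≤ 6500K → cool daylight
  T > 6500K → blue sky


Temperature: 11540K
11540K > 6500K → blue sky
Classification: blue sky


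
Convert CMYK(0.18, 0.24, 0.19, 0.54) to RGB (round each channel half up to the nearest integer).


R = 255 × (1-C) × (1-K) = 255 × 0.82 × 0.46 = 96.186 → 96
G = 255 × (1-M) × (1-K) = 255 × 0.76 × 0.46 = 89.148 → 89
B = 255 × (1-Y) × (1-K) = 255 × 0.81 × 0.46 = 95.013 → 95
= RGB(96, 89, 95)


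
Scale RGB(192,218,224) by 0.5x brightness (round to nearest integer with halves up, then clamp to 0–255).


Multiply each channel by 0.5, round half up, clamp to [0, 255]
R: 192×0.5 = 96
G: 218×0.5 = 109
B: 224×0.5 = 112
= RGB(96, 109, 112)


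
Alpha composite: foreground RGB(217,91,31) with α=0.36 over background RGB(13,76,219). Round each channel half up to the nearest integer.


C = α×F + (1-α)×B, with 1-α = 0.64
R: 0.36×217 + 0.64×13 = 78.12 + 8.32 = 86.44 → 86
G: 0.36×91 + 0.64×76 = 32.76 + 48.64 = 81.40 → 81
B: 0.36×31 + 0.64×219 = 11.16 + 140.16 = 151.32 → 151
= RGB(86, 81, 151)


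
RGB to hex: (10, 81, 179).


R = 10 → 0A (hex)
G = 81 → 51 (hex)
B = 179 → B3 (hex)
Hex = #0A51B3


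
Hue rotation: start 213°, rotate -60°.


New hue = (H + rotation) mod 360
New hue = (213 -60) mod 360
= 153 mod 360
= 153°


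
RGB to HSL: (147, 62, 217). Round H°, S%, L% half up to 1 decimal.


Normalize: R'=147/255≈0.5765, G'=62/255≈0.2431, B'=217/255≈0.8510
Max=217/255, Min=62/255, Δ=Max-Min=155/255
L = (Max+Min)/2 = (217+62)/510 = 279/510 = 0.54705… → L = 54.7%
L > 0.5 → S = Δ/(2-Max-Min) = 155/(510-217-62) = 155/231 = 0.67099… → S = 67.1%
(the 1/255 factors cancel in S and H, so raw channel differences can be used)
Max is B' → H = 60 × ((R-G)/Δ + 4) = 60 × ((147-62)/155 + 4)
  85/155 + 4 = 0.5483… + 4 = 4.5483…
  H = 60 × 4.5483… = 272.903…° → H = 272.9°
= HSL(272.9°, 67.1%, 54.7%)


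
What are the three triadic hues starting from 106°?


Triadic: equally spaced at 120° intervals
H1 = 106°
H2 = (106 + 120) mod 360 = 226°
H3 = (106 + 240) mod 360 = 346°
Triadic = 106°, 226°, 346°


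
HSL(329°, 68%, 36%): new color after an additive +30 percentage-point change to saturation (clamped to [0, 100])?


Original S = 68%
Adjustment = +30 percentage points
New S = 68 + (30) = 98
Clamp to [0, 100] → 98
= HSL(329°, 98%, 36%)


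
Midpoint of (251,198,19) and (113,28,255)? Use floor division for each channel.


Midpoint: each channel = ⌊(C₁+C₂)/2⌋
R: ⌊(251+113)/2⌋ = 182
G: ⌊(198+28)/2⌋ = 113
B: ⌊(19+255)/2⌋ = 137
= RGB(182, 113, 137)


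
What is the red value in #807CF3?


Color: #807CF3
R = 80 = 128
G = 7C = 124
B = F3 = 243
Red = 128


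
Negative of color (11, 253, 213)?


Invert: (255-R, 255-G, 255-B)
R: 255-11 = 244
G: 255-253 = 2
B: 255-213 = 42
= RGB(244, 2, 42)


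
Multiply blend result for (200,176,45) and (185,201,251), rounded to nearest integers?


Multiply: C = A×B/255, rounded to nearest integer
R: 200×185/255 = 37000/255 ≈ 145.098 → 145
G: 176×201/255 = 35376/255 ≈ 138.729 → 139
B: 45×251/255 = 11295/255 ≈ 44.294 → 44
= RGB(145, 139, 44)


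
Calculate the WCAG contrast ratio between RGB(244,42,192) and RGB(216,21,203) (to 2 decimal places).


Linearize each sRGB channel c=v/255: c/12.92 if c ≤ 0.04045 else ((c+0.055)/1.055)^2.4
L = 0.2126×R_lin + 0.7152×G_lin + 0.0722×B_lin
Color 1 (244,42,192):
  R=244: 244/255≈0.9569 > 0.04045 → ((0.9569+0.055)/1.055)^2.4 ≈ 0.90466
  G=42: 42/255≈0.1647 > 0.04045 → ((0.1647+0.055)/1.055)^2.4 ≈ 0.02315
  B=192: 192/255≈0.7529 > 0.04045 → ((0.7529+0.055)/1.055)^2.4 ≈ 0.52712
  L1 = 0.2126×0.90466 + 0.7152×0.02315 + 0.0722×0.52712 ≈ 0.24695
Color 2 (216,21,203):
  R=216: 216/255≈0.8471 > 0.04045 → ((0.8471+0.055)/1.055)^2.4 ≈ 0.68669
  G=21: 21/255≈0.0824 > 0.04045 → ((0.0824+0.055)/1.055)^2.4 ≈ 0.00750
  B=203: 203/255≈0.7961 > 0.04045 → ((0.7961+0.055)/1.055)^2.4 ≈ 0.59720
  L2 = 0.2126×0.68669 + 0.7152×0.00750 + 0.0722×0.59720 ≈ 0.19447
Lighter = 0.24695, Darker = 0.19447
Ratio = (L_lighter + 0.05) / (L_darker + 0.05)
Ratio = (0.24695 + 0.05) / (0.19447 + 0.05) = 0.29695 / 0.24447 ≈ 1.2147
Ratio ≈ 1.21:1


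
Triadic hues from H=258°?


Triadic: equally spaced at 120° intervals
H1 = 258°
H2 = (258 + 120) mod 360 = 18°
H3 = (258 + 240) mod 360 = 138°
Triadic = 258°, 18°, 138°


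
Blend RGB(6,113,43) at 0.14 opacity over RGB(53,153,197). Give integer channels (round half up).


C = α×F + (1-α)×B, with 1-α = 0.86
R: 0.14×6 + 0.86×53 = 0.84 + 45.58 = 46.42 → 46
G: 0.14×113 + 0.86×153 = 15.82 + 131.58 = 147.40 → 147
B: 0.14×43 + 0.86×197 = 6.02 + 169.42 = 175.44 → 175
= RGB(46, 147, 175)


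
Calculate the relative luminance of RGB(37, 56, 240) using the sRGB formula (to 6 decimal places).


Linearize each channel (sRGB transfer function): c = v/255; c_lin = c/12.92 if c ≤ 0.04045, else ((c+0.055)/1.055)^2.4
  R: 37/255 ≈ 0.145098 > 0.04045 → ((0.145098+0.055)/1.055)^2.4 ≈ 0.018500
  G: 56/255 ≈ 0.219608 > 0.04045 → ((0.219608+0.055)/1.055)^2.4 ≈ 0.039546
  B: 240/255 ≈ 0.941176 > 0.04045 → ((0.941176+0.055)/1.055)^2.4 ≈ 0.871367
R_lin = 0.018500, G_lin = 0.039546, B_lin = 0.871367
L = 0.2126×R + 0.7152×G + 0.0722×B
L = 0.2126×0.018500 + 0.7152×0.039546 + 0.0722×0.871367
L ≈ 0.095129


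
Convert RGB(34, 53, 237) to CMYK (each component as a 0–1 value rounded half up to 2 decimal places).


R'=34/255≈0.1333, G'=53/255≈0.2078, B'=237/255≈0.9294
K = 1 - max(R',G',B') = 1 - 237/255 = 18/255 = 0.07058… → 0.07
(1-R'-K)/(1-K) simplifies to (max-R)/max with max = 237:
C = (237-34)/237 = 203/237 = 0.85654… → 0.86
M = (237-53)/237 = 184/237 = 0.77637… → 0.78
Y = (237-237)/237 = 0/237 = 0 → 0.00
= CMYK(0.86, 0.78, 0.00, 0.07)


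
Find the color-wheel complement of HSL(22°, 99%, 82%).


Complement = opposite side of color wheel = hue + 180°
H' = (22 + 180) mod 360 = 202°
S and L unchanged.
= HSL(202°, 99%, 82%)


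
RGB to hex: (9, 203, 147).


R = 9 → 09 (hex)
G = 203 → CB (hex)
B = 147 → 93 (hex)
Hex = #09CB93


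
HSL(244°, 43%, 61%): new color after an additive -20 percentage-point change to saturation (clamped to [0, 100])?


Original S = 43%
Adjustment = -20 percentage points
New S = 43 + (-20) = 23
Clamp to [0, 100] → 23
= HSL(244°, 23%, 61%)


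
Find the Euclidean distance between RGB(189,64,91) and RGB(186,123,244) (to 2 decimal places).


d = √[(R₁-R₂)² + (G₁-G₂)² + (B₁-B₂)²]
d = √[(189-186)² + (64-123)² + (91-244)²]
d = √[9 + 3481 + 23409]
d = √26899
d ≈ 164.01


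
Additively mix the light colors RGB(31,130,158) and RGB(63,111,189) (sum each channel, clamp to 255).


Additive: each channel = min(255, C₁+C₂)
R: 31+63 = 94 → 94
G: 130+111 = 241 → 241
B: 158+189 = 347 → 255
= RGB(94, 241, 255)


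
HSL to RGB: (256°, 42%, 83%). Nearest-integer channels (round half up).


H=256°, S=0.42, L=0.83
C = (1-|2L-1|)×S = (1-|0.66|)×0.42 = 0.1428
H' = H/60 = 256/60 ≈ 4.2667; X = C×(1-|H' mod 2 - 1|) = 0.03808
m = L - C/2 = 0.83 - 0.0714 = 0.7586
Sector ⌊H'⌋ = 4 → (R',G',B') = (0.03808, 0.0, 0.1428)
RGB = ((R'+m)×255, (G'+m)×255, (B'+m)×255) = (203.1534, 193.443, 229.857)
Round half up → RGB(203, 193, 230)


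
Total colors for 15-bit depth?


Colors = 2^bits = 2^15
= 32,768 colors


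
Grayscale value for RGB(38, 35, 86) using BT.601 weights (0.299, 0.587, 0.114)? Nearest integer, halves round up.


Gray = 0.299×R + 0.587×G + 0.114×B
Gray = 0.299×38 + 0.587×35 + 0.114×86
Gray = 11.362 + 20.545 + 9.804
Gray = 41.711 → round half up → 42
Gray = 42


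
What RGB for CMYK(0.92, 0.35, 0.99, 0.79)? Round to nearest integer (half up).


R = 255 × (1-C) × (1-K) = 255 × 0.08 × 0.21 = 4.284 → 4
G = 255 × (1-M) × (1-K) = 255 × 0.65 × 0.21 = 34.8075 → 35
B = 255 × (1-Y) × (1-K) = 255 × 0.01 × 0.21 = 0.5355 → 1
= RGB(4, 35, 1)


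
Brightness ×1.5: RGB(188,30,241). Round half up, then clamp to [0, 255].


Multiply each channel by 1.5, round half up, clamp to [0, 255]
R: 188×1.5 = 282 → clamp → 255
G: 30×1.5 = 45
B: 241×1.5 = 361.5 → round → 362 → clamp → 255
= RGB(255, 45, 255)


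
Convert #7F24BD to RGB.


7F → 127 (R)
24 → 36 (G)
BD → 189 (B)
= RGB(127, 36, 189)


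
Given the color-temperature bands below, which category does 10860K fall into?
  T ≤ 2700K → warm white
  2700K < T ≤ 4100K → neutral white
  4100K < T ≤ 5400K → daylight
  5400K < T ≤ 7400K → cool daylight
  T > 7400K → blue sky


Temperature: 10860K
10860K > 7400K → blue sky
Classification: blue sky


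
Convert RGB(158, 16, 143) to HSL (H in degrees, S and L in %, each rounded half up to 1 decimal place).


Normalize: R'=158/255≈0.6196, G'=16/255≈0.0627, B'=143/255≈0.5608
Max=158/255, Min=16/255, Δ=Max-Min=142/255
L = (Max+Min)/2 = (158+16)/510 = 174/510 = 0.34117… → L = 34.1%
L ≤ 0.5 → S = Δ/(Max+Min) = 142/(158+16) = 142/174 = 0.81609… → S = 81.6%
(the 1/255 factors cancel in S and H, so raw channel differences can be used)
Max is R' → H = 60 × (((G-B)/Δ) mod 6) = 60 × (((16-143)/142) mod 6)
  (-127)/142 = -0.8943…; negative, so add 6 → 5.1056…
  H = 60 × 5.1056… = 306.338…° → H = 306.3°
= HSL(306.3°, 81.6%, 34.1%)


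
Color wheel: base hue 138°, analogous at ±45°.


Base hue: 138°
Left analog: (138 - 45) mod 360 = 93°
Right analog: (138 + 45) mod 360 = 183°
Analogous hues = 93° and 183°


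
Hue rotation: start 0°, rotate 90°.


New hue = (H + rotation) mod 360
New hue = (0 + 90) mod 360
= 90 mod 360
= 90°


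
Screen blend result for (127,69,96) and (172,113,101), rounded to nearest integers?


Screen: C = 255 - (255-A)×(255-B)/255, rounded to nearest integer
R: 255 - (255-127)×(255-172)/255 = 255 - 10624/255 ≈ 255 - 41.663 = 213.337 → 213
G: 255 - (255-69)×(255-113)/255 = 255 - 26412/255 ≈ 255 - 103.576 = 151.424 → 151
B: 255 - (255-96)×(255-101)/255 = 255 - 24486/255 ≈ 255 - 96.024 = 158.976 → 159
= RGB(213, 151, 159)


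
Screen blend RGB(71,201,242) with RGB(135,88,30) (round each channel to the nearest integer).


Screen: C = 255 - (255-A)×(255-B)/255, rounded to nearest integer
R: 255 - (255-71)×(255-135)/255 = 255 - 22080/255 ≈ 255 - 86.588 = 168.412 → 168
G: 255 - (255-201)×(255-88)/255 = 255 - 9018/255 ≈ 255 - 35.365 = 219.635 → 220
B: 255 - (255-242)×(255-30)/255 = 255 - 2925/255 ≈ 255 - 11.471 = 243.529 → 244
= RGB(168, 220, 244)


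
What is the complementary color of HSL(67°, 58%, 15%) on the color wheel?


Complement = opposite side of color wheel = hue + 180°
H' = (67 + 180) mod 360 = 247°
S and L unchanged.
= HSL(247°, 58%, 15%)


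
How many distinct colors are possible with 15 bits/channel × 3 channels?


Total bits = 15 bits/channel × 3 channels = 45 bits
Distinct colors = 2^45
= 35,184,372,088,832 colors


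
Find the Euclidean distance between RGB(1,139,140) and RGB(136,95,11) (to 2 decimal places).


d = √[(R₁-R₂)² + (G₁-G₂)² + (B₁-B₂)²]
d = √[(1-136)² + (139-95)² + (140-11)²]
d = √[18225 + 1936 + 16641]
d = √36802
d ≈ 191.84


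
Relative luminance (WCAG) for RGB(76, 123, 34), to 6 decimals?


Linearize each channel (sRGB transfer function): c = v/255; c_lin = c/12.92 if c ≤ 0.04045, else ((c+0.055)/1.055)^2.4
  R: 76/255 ≈ 0.298039 > 0.04045 → ((0.298039+0.055)/1.055)^2.4 ≈ 0.072272
  G: 123/255 ≈ 0.482353 > 0.04045 → ((0.482353+0.055)/1.055)^2.4 ≈ 0.198069
  B: 34/255 ≈ 0.133333 > 0.04045 → ((0.133333+0.055)/1.055)^2.4 ≈ 0.015996
R_lin = 0.072272, G_lin = 0.198069, B_lin = 0.015996
L = 0.2126×R + 0.7152×G + 0.0722×B
L = 0.2126×0.072272 + 0.7152×0.198069 + 0.0722×0.015996
L ≈ 0.158179


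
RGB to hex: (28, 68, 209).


R = 28 → 1C (hex)
G = 68 → 44 (hex)
B = 209 → D1 (hex)
Hex = #1C44D1


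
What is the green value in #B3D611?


Color: #B3D611
R = B3 = 179
G = D6 = 214
B = 11 = 17
Green = 214


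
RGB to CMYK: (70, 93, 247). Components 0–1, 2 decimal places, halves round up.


R'=70/255≈0.2745, G'=93/255≈0.3647, B'=247/255≈0.9686
K = 1 - max(R',G',B') = 1 - 247/255 = 8/255 = 0.03137… → 0.03
(1-R'-K)/(1-K) simplifies to (max-R)/max with max = 247:
C = (247-70)/247 = 177/247 = 0.71659… → 0.72
M = (247-93)/247 = 154/247 = 0.62348… → 0.62
Y = (247-247)/247 = 0/247 = 0 → 0.00
= CMYK(0.72, 0.62, 0.00, 0.03)


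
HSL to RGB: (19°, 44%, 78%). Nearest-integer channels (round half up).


H=19°, S=0.44, L=0.78
C = (1-|2L-1|)×S = (1-|0.56|)×0.44 = 0.1936
H' = H/60 = 19/60 ≈ 0.3167; X = C×(1-|H' mod 2 - 1|) ≈ 0.0613
m = L - C/2 = 0.78 - 0.0968 = 0.6832
Sector ⌊H'⌋ = 0 → (R',G',B') = (0.1936, ≈0.0613, 0.0)
RGB = ((R'+m)×255, (G'+m)×255, (B'+m)×255) = (223.584, 189.8492, 174.216)
Round half up → RGB(224, 190, 174)


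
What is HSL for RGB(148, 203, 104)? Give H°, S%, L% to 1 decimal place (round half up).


Normalize: R'=148/255≈0.5804, G'=203/255≈0.7961, B'=104/255≈0.4078
Max=203/255, Min=104/255, Δ=Max-Min=99/255
L = (Max+Min)/2 = (203+104)/510 = 307/510 = 0.60196… → L = 60.2%
L > 0.5 → S = Δ/(2-Max-Min) = 99/(510-203-104) = 99/203 = 0.48768… → S = 48.8%
(the 1/255 factors cancel in S and H, so raw channel differences can be used)
Max is G' → H = 60 × ((B-R)/Δ + 2) = 60 × ((104-148)/99 + 2)
  -44/99 + 2 = -0.4444… + 2 = 1.5555…
  H = 60 × 1.5555… = 93.333…° → H = 93.3°
= HSL(93.3°, 48.8%, 60.2%)


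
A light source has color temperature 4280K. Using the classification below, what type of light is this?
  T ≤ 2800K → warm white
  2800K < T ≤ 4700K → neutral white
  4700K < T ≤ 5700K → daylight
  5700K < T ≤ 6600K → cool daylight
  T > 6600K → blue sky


Temperature: 4280K
2800K < 4280K ≤ 4700K → neutral white
Classification: neutral white


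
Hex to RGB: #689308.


68 → 104 (R)
93 → 147 (G)
08 → 8 (B)
= RGB(104, 147, 8)


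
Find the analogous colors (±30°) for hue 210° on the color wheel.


Base hue: 210°
Left analog: (210 - 30) mod 360 = 180°
Right analog: (210 + 30) mod 360 = 240°
Analogous hues = 180° and 240°


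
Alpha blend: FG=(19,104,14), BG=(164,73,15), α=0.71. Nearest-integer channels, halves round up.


C = α×F + (1-α)×B, with 1-α = 0.29
R: 0.71×19 + 0.29×164 = 13.49 + 47.56 = 61.05 → 61
G: 0.71×104 + 0.29×73 = 73.84 + 21.17 = 95.01 → 95
B: 0.71×14 + 0.29×15 = 9.94 + 4.35 = 14.29 → 14
= RGB(61, 95, 14)


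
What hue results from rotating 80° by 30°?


New hue = (H + rotation) mod 360
New hue = (80 + 30) mod 360
= 110 mod 360
= 110°


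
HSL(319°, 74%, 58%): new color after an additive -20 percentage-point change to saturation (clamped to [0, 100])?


Original S = 74%
Adjustment = -20 percentage points
New S = 74 + (-20) = 54
Clamp to [0, 100] → 54
= HSL(319°, 54%, 58%)


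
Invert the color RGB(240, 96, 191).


Invert: (255-R, 255-G, 255-B)
R: 255-240 = 15
G: 255-96 = 159
B: 255-191 = 64
= RGB(15, 159, 64)


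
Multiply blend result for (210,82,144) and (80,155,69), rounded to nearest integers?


Multiply: C = A×B/255, rounded to nearest integer
R: 210×80/255 = 16800/255 ≈ 65.882 → 66
G: 82×155/255 = 12710/255 ≈ 49.843 → 50
B: 144×69/255 = 9936/255 ≈ 38.965 → 39
= RGB(66, 50, 39)


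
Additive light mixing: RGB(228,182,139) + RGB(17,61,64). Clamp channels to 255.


Additive: each channel = min(255, C₁+C₂)
R: 228+17 = 245 → 245
G: 182+61 = 243 → 243
B: 139+64 = 203 → 203
= RGB(245, 243, 203)


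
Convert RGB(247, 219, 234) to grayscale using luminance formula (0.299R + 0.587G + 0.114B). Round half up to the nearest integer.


Gray = 0.299×R + 0.587×G + 0.114×B
Gray = 0.299×247 + 0.587×219 + 0.114×234
Gray = 73.853 + 128.553 + 26.676
Gray = 229.082 → round half up → 229
Gray = 229


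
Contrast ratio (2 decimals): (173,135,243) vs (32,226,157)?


Linearize each sRGB channel c=v/255: c/12.92 if c ≤ 0.04045 else ((c+0.055)/1.055)^2.4
L = 0.2126×R_lin + 0.7152×G_lin + 0.0722×B_lin
Color 1 (173,135,243):
  R=173: 173/255≈0.6784 > 0.04045 → ((0.6784+0.055)/1.055)^2.4 ≈ 0.41789
  G=135: 135/255≈0.5294 > 0.04045 → ((0.5294+0.055)/1.055)^2.4 ≈ 0.24228
  B=243: 243/255≈0.9529 > 0.04045 → ((0.9529+0.055)/1.055)^2.4 ≈ 0.89627
  L1 = 0.2126×0.41789 + 0.7152×0.24228 + 0.0722×0.89627 ≈ 0.32683
Color 2 (32,226,157):
  R=32: 32/255≈0.1255 > 0.04045 → ((0.1255+0.055)/1.055)^2.4 ≈ 0.01444
  G=226: 226/255≈0.8863 > 0.04045 → ((0.8863+0.055)/1.055)^2.4 ≈ 0.76052
  B=157: 157/255≈0.6157 > 0.04045 → ((0.6157+0.055)/1.055)^2.4 ≈ 0.33716
  L2 = 0.2126×0.01444 + 0.7152×0.76052 + 0.0722×0.33716 ≈ 0.57134
Lighter = 0.57134, Darker = 0.32683
Ratio = (L_lighter + 0.05) / (L_darker + 0.05)
Ratio = (0.57134 + 0.05) / (0.32683 + 0.05) = 0.62134 / 0.37683 ≈ 1.6489
Ratio ≈ 1.65:1


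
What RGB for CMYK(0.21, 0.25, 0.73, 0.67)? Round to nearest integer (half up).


R = 255 × (1-C) × (1-K) = 255 × 0.79 × 0.33 = 66.4785 → 66
G = 255 × (1-M) × (1-K) = 255 × 0.75 × 0.33 = 63.1125 → 63
B = 255 × (1-Y) × (1-K) = 255 × 0.27 × 0.33 = 22.7205 → 23
= RGB(66, 63, 23)


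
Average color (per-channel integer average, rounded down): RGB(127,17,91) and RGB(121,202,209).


Midpoint: each channel = ⌊(C₁+C₂)/2⌋
R: ⌊(127+121)/2⌋ = 124
G: ⌊(17+202)/2⌋ = 109
B: ⌊(91+209)/2⌋ = 150
= RGB(124, 109, 150)


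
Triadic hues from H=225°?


Triadic: equally spaced at 120° intervals
H1 = 225°
H2 = (225 + 120) mod 360 = 345°
H3 = (225 + 240) mod 360 = 105°
Triadic = 225°, 345°, 105°


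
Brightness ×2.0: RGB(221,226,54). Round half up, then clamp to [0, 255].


Multiply each channel by 2.0, round half up, clamp to [0, 255]
R: 221×2.0 = 442 → clamp → 255
G: 226×2.0 = 452 → clamp → 255
B: 54×2.0 = 108
= RGB(255, 255, 108)


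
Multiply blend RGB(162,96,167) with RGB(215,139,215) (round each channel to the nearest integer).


Multiply: C = A×B/255, rounded to nearest integer
R: 162×215/255 = 34830/255 ≈ 136.588 → 137
G: 96×139/255 = 13344/255 ≈ 52.329 → 52
B: 167×215/255 = 35905/255 ≈ 140.804 → 141
= RGB(137, 52, 141)


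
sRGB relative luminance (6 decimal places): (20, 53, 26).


Linearize each channel (sRGB transfer function): c = v/255; c_lin = c/12.92 if c ≤ 0.04045, else ((c+0.055)/1.055)^2.4
  R: 20/255 ≈ 0.078431 > 0.04045 → ((0.078431+0.055)/1.055)^2.4 ≈ 0.006995
  G: 53/255 ≈ 0.207843 > 0.04045 → ((0.207843+0.055)/1.055)^2.4 ≈ 0.035601
  B: 26/255 ≈ 0.101961 > 0.04045 → ((0.101961+0.055)/1.055)^2.4 ≈ 0.010330
R_lin = 0.006995, G_lin = 0.035601, B_lin = 0.010330
L = 0.2126×R + 0.7152×G + 0.0722×B
L = 0.2126×0.006995 + 0.7152×0.035601 + 0.0722×0.010330
L ≈ 0.027695


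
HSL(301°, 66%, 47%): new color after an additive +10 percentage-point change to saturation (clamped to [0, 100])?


Original S = 66%
Adjustment = +10 percentage points
New S = 66 + (10) = 76
Clamp to [0, 100] → 76
= HSL(301°, 76%, 47%)


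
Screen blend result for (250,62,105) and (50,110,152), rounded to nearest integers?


Screen: C = 255 - (255-A)×(255-B)/255, rounded to nearest integer
R: 255 - (255-250)×(255-50)/255 = 255 - 1025/255 ≈ 255 - 4.020 = 250.980 → 251
G: 255 - (255-62)×(255-110)/255 = 255 - 27985/255 ≈ 255 - 109.745 = 145.255 → 145
B: 255 - (255-105)×(255-152)/255 = 255 - 15450/255 ≈ 255 - 60.588 = 194.412 → 194
= RGB(251, 145, 194)


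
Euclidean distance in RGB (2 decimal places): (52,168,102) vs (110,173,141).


d = √[(R₁-R₂)² + (G₁-G₂)² + (B₁-B₂)²]
d = √[(52-110)² + (168-173)² + (102-141)²]
d = √[3364 + 25 + 1521]
d = √4910
d ≈ 70.07


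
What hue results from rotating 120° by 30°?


New hue = (H + rotation) mod 360
New hue = (120 + 30) mod 360
= 150 mod 360
= 150°


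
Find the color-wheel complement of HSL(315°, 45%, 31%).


Complement = opposite side of color wheel = hue + 180°
H' = (315 + 180) mod 360 = 135°
S and L unchanged.
= HSL(135°, 45%, 31%)


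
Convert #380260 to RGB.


38 → 56 (R)
02 → 2 (G)
60 → 96 (B)
= RGB(56, 2, 96)


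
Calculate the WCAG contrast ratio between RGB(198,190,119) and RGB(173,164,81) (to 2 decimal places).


Linearize each sRGB channel c=v/255: c/12.92 if c ≤ 0.04045 else ((c+0.055)/1.055)^2.4
L = 0.2126×R_lin + 0.7152×G_lin + 0.0722×B_lin
Color 1 (198,190,119):
  R=198: 198/255≈0.7765 > 0.04045 → ((0.7765+0.055)/1.055)^2.4 ≈ 0.56471
  G=190: 190/255≈0.7451 > 0.04045 → ((0.7451+0.055)/1.055)^2.4 ≈ 0.51492
  B=119: 119/255≈0.4667 > 0.04045 → ((0.4667+0.055)/1.055)^2.4 ≈ 0.18447
  L1 = 0.2126×0.56471 + 0.7152×0.51492 + 0.0722×0.18447 ≈ 0.50165
Color 2 (173,164,81):
  R=173: 173/255≈0.6784 > 0.04045 → ((0.6784+0.055)/1.055)^2.4 ≈ 0.41789
  G=164: 164/255≈0.6431 > 0.04045 → ((0.6431+0.055)/1.055)^2.4 ≈ 0.37124
  B=81: 81/255≈0.3176 > 0.04045 → ((0.3176+0.055)/1.055)^2.4 ≈ 0.08228
  L2 = 0.2126×0.41789 + 0.7152×0.37124 + 0.0722×0.08228 ≈ 0.36029
Lighter = 0.50165, Darker = 0.36029
Ratio = (L_lighter + 0.05) / (L_darker + 0.05)
Ratio = (0.50165 + 0.05) / (0.36029 + 0.05) = 0.55165 / 0.41029 ≈ 1.3445
Ratio ≈ 1.34:1


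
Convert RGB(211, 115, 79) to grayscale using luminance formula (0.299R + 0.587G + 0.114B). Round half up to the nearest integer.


Gray = 0.299×R + 0.587×G + 0.114×B
Gray = 0.299×211 + 0.587×115 + 0.114×79
Gray = 63.089 + 67.505 + 9.006
Gray = 139.600 → round half up → 140
Gray = 140


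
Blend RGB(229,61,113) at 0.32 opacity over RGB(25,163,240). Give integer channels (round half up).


C = α×F + (1-α)×B, with 1-α = 0.68
R: 0.32×229 + 0.68×25 = 73.28 + 17.00 = 90.28 → 90
G: 0.32×61 + 0.68×163 = 19.52 + 110.84 = 130.36 → 130
B: 0.32×113 + 0.68×240 = 36.16 + 163.20 = 199.36 → 199
= RGB(90, 130, 199)


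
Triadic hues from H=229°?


Triadic: equally spaced at 120° intervals
H1 = 229°
H2 = (229 + 120) mod 360 = 349°
H3 = (229 + 240) mod 360 = 109°
Triadic = 229°, 349°, 109°


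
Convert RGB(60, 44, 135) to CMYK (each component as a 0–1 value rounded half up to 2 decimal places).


R'=60/255≈0.2353, G'=44/255≈0.1725, B'=135/255≈0.5294
K = 1 - max(R',G',B') = 1 - 135/255 = 120/255 = 0.47058… → 0.47
(1-R'-K)/(1-K) simplifies to (max-R)/max with max = 135:
C = (135-60)/135 = 75/135 = 0.55555… → 0.56
M = (135-44)/135 = 91/135 = 0.67407… → 0.67
Y = (135-135)/135 = 0/135 = 0 → 0.00
= CMYK(0.56, 0.67, 0.00, 0.47)
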